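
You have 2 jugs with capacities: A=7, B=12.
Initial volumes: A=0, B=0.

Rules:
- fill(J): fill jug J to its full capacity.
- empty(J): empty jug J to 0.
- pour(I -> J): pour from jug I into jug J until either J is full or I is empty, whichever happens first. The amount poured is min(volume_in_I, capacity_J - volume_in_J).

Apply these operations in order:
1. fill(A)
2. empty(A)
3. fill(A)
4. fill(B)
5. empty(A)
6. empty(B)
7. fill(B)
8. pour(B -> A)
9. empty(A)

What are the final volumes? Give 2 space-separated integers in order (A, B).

Step 1: fill(A) -> (A=7 B=0)
Step 2: empty(A) -> (A=0 B=0)
Step 3: fill(A) -> (A=7 B=0)
Step 4: fill(B) -> (A=7 B=12)
Step 5: empty(A) -> (A=0 B=12)
Step 6: empty(B) -> (A=0 B=0)
Step 7: fill(B) -> (A=0 B=12)
Step 8: pour(B -> A) -> (A=7 B=5)
Step 9: empty(A) -> (A=0 B=5)

Answer: 0 5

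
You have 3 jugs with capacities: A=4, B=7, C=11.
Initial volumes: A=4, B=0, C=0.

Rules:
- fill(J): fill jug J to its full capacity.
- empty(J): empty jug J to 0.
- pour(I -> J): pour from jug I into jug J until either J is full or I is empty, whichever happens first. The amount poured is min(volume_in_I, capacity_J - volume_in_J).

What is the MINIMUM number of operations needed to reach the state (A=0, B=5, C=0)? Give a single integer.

Answer: 7

Derivation:
BFS from (A=4, B=0, C=0). One shortest path:
  1. pour(A -> B) -> (A=0 B=4 C=0)
  2. fill(A) -> (A=4 B=4 C=0)
  3. pour(A -> B) -> (A=1 B=7 C=0)
  4. empty(B) -> (A=1 B=0 C=0)
  5. pour(A -> B) -> (A=0 B=1 C=0)
  6. fill(A) -> (A=4 B=1 C=0)
  7. pour(A -> B) -> (A=0 B=5 C=0)
Reached target in 7 moves.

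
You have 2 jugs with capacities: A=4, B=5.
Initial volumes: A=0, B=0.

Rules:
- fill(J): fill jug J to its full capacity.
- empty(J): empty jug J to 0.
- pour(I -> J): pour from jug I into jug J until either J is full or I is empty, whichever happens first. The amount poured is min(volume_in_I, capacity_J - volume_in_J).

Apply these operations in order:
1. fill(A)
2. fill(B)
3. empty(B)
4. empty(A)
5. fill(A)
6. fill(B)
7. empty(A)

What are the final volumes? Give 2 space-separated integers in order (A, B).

Answer: 0 5

Derivation:
Step 1: fill(A) -> (A=4 B=0)
Step 2: fill(B) -> (A=4 B=5)
Step 3: empty(B) -> (A=4 B=0)
Step 4: empty(A) -> (A=0 B=0)
Step 5: fill(A) -> (A=4 B=0)
Step 6: fill(B) -> (A=4 B=5)
Step 7: empty(A) -> (A=0 B=5)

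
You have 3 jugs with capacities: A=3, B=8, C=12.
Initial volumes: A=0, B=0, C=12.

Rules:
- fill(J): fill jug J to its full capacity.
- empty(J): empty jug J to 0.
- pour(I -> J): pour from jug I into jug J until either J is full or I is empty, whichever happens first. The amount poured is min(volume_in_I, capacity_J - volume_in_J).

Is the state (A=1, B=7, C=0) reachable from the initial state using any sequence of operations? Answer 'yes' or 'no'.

Answer: yes

Derivation:
BFS from (A=0, B=0, C=12):
  1. pour(C -> A) -> (A=3 B=0 C=9)
  2. pour(C -> B) -> (A=3 B=8 C=1)
  3. empty(B) -> (A=3 B=0 C=1)
  4. pour(A -> B) -> (A=0 B=3 C=1)
  5. pour(C -> A) -> (A=1 B=3 C=0)
  6. fill(C) -> (A=1 B=3 C=12)
  7. pour(C -> B) -> (A=1 B=8 C=7)
  8. empty(B) -> (A=1 B=0 C=7)
  9. pour(C -> B) -> (A=1 B=7 C=0)
Target reached → yes.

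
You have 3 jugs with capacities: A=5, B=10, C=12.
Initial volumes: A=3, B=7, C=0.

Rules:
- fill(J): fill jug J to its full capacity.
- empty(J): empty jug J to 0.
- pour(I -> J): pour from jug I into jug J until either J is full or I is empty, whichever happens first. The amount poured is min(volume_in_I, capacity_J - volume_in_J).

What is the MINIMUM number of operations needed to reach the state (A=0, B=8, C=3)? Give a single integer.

BFS from (A=3, B=7, C=0). One shortest path:
  1. fill(B) -> (A=3 B=10 C=0)
  2. pour(B -> C) -> (A=3 B=0 C=10)
  3. fill(B) -> (A=3 B=10 C=10)
  4. pour(B -> C) -> (A=3 B=8 C=12)
  5. empty(C) -> (A=3 B=8 C=0)
  6. pour(A -> C) -> (A=0 B=8 C=3)
Reached target in 6 moves.

Answer: 6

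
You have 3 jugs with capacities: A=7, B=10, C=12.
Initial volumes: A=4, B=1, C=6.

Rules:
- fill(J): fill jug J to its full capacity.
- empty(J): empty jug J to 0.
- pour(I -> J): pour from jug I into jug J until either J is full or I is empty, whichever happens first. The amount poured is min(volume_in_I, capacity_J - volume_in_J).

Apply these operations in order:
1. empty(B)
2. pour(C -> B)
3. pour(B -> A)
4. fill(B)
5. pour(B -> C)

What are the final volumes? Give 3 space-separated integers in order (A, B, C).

Step 1: empty(B) -> (A=4 B=0 C=6)
Step 2: pour(C -> B) -> (A=4 B=6 C=0)
Step 3: pour(B -> A) -> (A=7 B=3 C=0)
Step 4: fill(B) -> (A=7 B=10 C=0)
Step 5: pour(B -> C) -> (A=7 B=0 C=10)

Answer: 7 0 10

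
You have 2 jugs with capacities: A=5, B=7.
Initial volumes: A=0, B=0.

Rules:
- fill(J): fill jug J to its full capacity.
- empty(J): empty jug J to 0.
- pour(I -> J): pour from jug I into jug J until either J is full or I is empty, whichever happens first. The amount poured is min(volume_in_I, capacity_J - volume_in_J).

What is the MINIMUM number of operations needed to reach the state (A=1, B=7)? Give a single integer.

Answer: 8

Derivation:
BFS from (A=0, B=0). One shortest path:
  1. fill(A) -> (A=5 B=0)
  2. pour(A -> B) -> (A=0 B=5)
  3. fill(A) -> (A=5 B=5)
  4. pour(A -> B) -> (A=3 B=7)
  5. empty(B) -> (A=3 B=0)
  6. pour(A -> B) -> (A=0 B=3)
  7. fill(A) -> (A=5 B=3)
  8. pour(A -> B) -> (A=1 B=7)
Reached target in 8 moves.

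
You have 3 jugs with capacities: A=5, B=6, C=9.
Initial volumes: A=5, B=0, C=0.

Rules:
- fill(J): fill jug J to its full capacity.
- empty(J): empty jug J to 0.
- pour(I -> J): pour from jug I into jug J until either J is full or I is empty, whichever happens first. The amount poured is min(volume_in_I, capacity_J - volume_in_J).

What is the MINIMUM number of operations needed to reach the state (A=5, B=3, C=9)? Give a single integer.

Answer: 4

Derivation:
BFS from (A=5, B=0, C=0). One shortest path:
  1. fill(B) -> (A=5 B=6 C=0)
  2. pour(B -> C) -> (A=5 B=0 C=6)
  3. fill(B) -> (A=5 B=6 C=6)
  4. pour(B -> C) -> (A=5 B=3 C=9)
Reached target in 4 moves.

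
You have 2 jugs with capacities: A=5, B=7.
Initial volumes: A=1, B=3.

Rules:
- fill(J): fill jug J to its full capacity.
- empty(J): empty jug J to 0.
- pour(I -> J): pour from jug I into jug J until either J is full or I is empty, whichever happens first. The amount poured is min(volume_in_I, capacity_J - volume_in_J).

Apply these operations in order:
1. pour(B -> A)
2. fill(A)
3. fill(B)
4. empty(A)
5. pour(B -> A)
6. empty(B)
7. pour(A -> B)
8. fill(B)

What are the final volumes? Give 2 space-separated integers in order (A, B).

Step 1: pour(B -> A) -> (A=4 B=0)
Step 2: fill(A) -> (A=5 B=0)
Step 3: fill(B) -> (A=5 B=7)
Step 4: empty(A) -> (A=0 B=7)
Step 5: pour(B -> A) -> (A=5 B=2)
Step 6: empty(B) -> (A=5 B=0)
Step 7: pour(A -> B) -> (A=0 B=5)
Step 8: fill(B) -> (A=0 B=7)

Answer: 0 7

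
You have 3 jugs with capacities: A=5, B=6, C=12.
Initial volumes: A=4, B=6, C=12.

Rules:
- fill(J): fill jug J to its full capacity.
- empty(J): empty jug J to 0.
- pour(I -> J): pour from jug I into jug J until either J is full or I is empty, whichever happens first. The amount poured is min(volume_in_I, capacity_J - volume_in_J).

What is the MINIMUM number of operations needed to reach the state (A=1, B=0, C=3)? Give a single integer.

BFS from (A=4, B=6, C=12). One shortest path:
  1. empty(C) -> (A=4 B=6 C=0)
  2. pour(A -> C) -> (A=0 B=6 C=4)
  3. pour(B -> A) -> (A=5 B=1 C=4)
  4. pour(A -> C) -> (A=0 B=1 C=9)
  5. pour(B -> A) -> (A=1 B=0 C=9)
  6. pour(C -> B) -> (A=1 B=6 C=3)
  7. empty(B) -> (A=1 B=0 C=3)
Reached target in 7 moves.

Answer: 7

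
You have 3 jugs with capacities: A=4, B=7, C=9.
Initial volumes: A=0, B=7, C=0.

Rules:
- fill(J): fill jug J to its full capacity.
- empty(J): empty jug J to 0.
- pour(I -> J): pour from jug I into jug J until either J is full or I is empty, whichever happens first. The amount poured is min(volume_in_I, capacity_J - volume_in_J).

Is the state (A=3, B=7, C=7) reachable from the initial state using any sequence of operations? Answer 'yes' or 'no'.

Answer: yes

Derivation:
BFS from (A=0, B=7, C=0):
  1. pour(B -> A) -> (A=4 B=3 C=0)
  2. empty(A) -> (A=0 B=3 C=0)
  3. pour(B -> A) -> (A=3 B=0 C=0)
  4. fill(B) -> (A=3 B=7 C=0)
  5. pour(B -> C) -> (A=3 B=0 C=7)
  6. fill(B) -> (A=3 B=7 C=7)
Target reached → yes.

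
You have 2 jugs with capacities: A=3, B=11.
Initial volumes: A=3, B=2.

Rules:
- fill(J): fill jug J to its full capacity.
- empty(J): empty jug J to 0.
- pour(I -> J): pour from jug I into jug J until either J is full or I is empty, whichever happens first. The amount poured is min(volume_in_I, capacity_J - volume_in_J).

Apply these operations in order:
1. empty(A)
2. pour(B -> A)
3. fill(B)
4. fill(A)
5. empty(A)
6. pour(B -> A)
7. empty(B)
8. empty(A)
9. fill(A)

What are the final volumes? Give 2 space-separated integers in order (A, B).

Step 1: empty(A) -> (A=0 B=2)
Step 2: pour(B -> A) -> (A=2 B=0)
Step 3: fill(B) -> (A=2 B=11)
Step 4: fill(A) -> (A=3 B=11)
Step 5: empty(A) -> (A=0 B=11)
Step 6: pour(B -> A) -> (A=3 B=8)
Step 7: empty(B) -> (A=3 B=0)
Step 8: empty(A) -> (A=0 B=0)
Step 9: fill(A) -> (A=3 B=0)

Answer: 3 0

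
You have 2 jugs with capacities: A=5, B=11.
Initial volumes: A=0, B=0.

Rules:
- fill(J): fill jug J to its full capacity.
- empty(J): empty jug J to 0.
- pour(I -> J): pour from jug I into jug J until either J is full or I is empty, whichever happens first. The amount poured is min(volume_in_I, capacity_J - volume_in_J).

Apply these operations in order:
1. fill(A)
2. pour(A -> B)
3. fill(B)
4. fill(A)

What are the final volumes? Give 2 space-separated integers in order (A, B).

Answer: 5 11

Derivation:
Step 1: fill(A) -> (A=5 B=0)
Step 2: pour(A -> B) -> (A=0 B=5)
Step 3: fill(B) -> (A=0 B=11)
Step 4: fill(A) -> (A=5 B=11)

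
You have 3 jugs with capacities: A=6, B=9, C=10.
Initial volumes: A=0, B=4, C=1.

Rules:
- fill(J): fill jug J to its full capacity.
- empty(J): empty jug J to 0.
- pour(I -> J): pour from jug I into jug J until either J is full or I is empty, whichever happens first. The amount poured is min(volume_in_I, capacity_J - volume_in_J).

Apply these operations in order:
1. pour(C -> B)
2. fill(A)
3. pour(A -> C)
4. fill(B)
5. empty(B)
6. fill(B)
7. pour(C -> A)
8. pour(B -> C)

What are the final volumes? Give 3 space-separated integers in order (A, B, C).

Step 1: pour(C -> B) -> (A=0 B=5 C=0)
Step 2: fill(A) -> (A=6 B=5 C=0)
Step 3: pour(A -> C) -> (A=0 B=5 C=6)
Step 4: fill(B) -> (A=0 B=9 C=6)
Step 5: empty(B) -> (A=0 B=0 C=6)
Step 6: fill(B) -> (A=0 B=9 C=6)
Step 7: pour(C -> A) -> (A=6 B=9 C=0)
Step 8: pour(B -> C) -> (A=6 B=0 C=9)

Answer: 6 0 9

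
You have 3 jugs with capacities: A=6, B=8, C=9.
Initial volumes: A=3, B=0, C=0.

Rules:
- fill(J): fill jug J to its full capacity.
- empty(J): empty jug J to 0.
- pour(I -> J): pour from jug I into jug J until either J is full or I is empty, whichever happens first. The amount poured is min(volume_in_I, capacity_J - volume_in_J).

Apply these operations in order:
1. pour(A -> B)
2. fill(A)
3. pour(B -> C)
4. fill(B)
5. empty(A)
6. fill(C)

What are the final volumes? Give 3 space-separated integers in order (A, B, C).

Step 1: pour(A -> B) -> (A=0 B=3 C=0)
Step 2: fill(A) -> (A=6 B=3 C=0)
Step 3: pour(B -> C) -> (A=6 B=0 C=3)
Step 4: fill(B) -> (A=6 B=8 C=3)
Step 5: empty(A) -> (A=0 B=8 C=3)
Step 6: fill(C) -> (A=0 B=8 C=9)

Answer: 0 8 9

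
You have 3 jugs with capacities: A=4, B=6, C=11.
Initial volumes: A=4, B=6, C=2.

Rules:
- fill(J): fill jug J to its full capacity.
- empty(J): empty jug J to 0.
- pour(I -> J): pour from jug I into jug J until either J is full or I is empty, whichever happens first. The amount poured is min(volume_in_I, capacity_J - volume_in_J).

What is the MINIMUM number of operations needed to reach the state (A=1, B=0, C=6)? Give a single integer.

BFS from (A=4, B=6, C=2). One shortest path:
  1. pour(B -> C) -> (A=4 B=0 C=8)
  2. fill(B) -> (A=4 B=6 C=8)
  3. pour(A -> C) -> (A=1 B=6 C=11)
  4. empty(C) -> (A=1 B=6 C=0)
  5. pour(B -> C) -> (A=1 B=0 C=6)
Reached target in 5 moves.

Answer: 5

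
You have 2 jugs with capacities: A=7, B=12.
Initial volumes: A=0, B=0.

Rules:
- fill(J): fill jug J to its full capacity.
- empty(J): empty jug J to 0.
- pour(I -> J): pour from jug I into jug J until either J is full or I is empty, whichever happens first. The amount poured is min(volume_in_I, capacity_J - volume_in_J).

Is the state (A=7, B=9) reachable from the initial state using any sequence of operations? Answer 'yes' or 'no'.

Answer: yes

Derivation:
BFS from (A=0, B=0):
  1. fill(A) -> (A=7 B=0)
  2. pour(A -> B) -> (A=0 B=7)
  3. fill(A) -> (A=7 B=7)
  4. pour(A -> B) -> (A=2 B=12)
  5. empty(B) -> (A=2 B=0)
  6. pour(A -> B) -> (A=0 B=2)
  7. fill(A) -> (A=7 B=2)
  8. pour(A -> B) -> (A=0 B=9)
  9. fill(A) -> (A=7 B=9)
Target reached → yes.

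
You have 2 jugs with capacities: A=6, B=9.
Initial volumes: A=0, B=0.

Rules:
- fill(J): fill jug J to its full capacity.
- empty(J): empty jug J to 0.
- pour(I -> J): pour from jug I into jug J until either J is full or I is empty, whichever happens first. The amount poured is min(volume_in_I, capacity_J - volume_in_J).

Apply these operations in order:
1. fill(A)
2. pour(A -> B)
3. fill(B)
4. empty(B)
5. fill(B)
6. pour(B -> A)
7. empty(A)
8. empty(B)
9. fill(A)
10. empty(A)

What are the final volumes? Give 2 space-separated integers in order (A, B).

Step 1: fill(A) -> (A=6 B=0)
Step 2: pour(A -> B) -> (A=0 B=6)
Step 3: fill(B) -> (A=0 B=9)
Step 4: empty(B) -> (A=0 B=0)
Step 5: fill(B) -> (A=0 B=9)
Step 6: pour(B -> A) -> (A=6 B=3)
Step 7: empty(A) -> (A=0 B=3)
Step 8: empty(B) -> (A=0 B=0)
Step 9: fill(A) -> (A=6 B=0)
Step 10: empty(A) -> (A=0 B=0)

Answer: 0 0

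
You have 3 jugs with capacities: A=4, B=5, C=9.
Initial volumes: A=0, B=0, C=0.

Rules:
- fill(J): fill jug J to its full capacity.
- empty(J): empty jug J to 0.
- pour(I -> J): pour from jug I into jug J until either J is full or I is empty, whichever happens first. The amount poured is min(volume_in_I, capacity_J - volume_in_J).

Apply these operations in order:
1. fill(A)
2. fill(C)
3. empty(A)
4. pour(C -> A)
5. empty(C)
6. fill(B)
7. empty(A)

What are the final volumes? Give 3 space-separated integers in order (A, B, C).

Step 1: fill(A) -> (A=4 B=0 C=0)
Step 2: fill(C) -> (A=4 B=0 C=9)
Step 3: empty(A) -> (A=0 B=0 C=9)
Step 4: pour(C -> A) -> (A=4 B=0 C=5)
Step 5: empty(C) -> (A=4 B=0 C=0)
Step 6: fill(B) -> (A=4 B=5 C=0)
Step 7: empty(A) -> (A=0 B=5 C=0)

Answer: 0 5 0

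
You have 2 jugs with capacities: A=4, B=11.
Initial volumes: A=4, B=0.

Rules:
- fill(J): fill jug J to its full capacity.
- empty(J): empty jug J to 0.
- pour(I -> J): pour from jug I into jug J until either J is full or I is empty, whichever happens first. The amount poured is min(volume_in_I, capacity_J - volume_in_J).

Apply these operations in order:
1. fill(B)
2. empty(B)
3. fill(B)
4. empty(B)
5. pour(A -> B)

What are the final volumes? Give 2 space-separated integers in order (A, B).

Step 1: fill(B) -> (A=4 B=11)
Step 2: empty(B) -> (A=4 B=0)
Step 3: fill(B) -> (A=4 B=11)
Step 4: empty(B) -> (A=4 B=0)
Step 5: pour(A -> B) -> (A=0 B=4)

Answer: 0 4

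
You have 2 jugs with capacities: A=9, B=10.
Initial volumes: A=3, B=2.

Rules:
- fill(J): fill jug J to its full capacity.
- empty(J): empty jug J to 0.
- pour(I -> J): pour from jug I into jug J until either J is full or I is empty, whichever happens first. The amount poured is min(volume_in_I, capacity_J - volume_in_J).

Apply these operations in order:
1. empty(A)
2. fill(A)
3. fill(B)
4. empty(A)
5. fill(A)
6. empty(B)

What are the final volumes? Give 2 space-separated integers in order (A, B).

Step 1: empty(A) -> (A=0 B=2)
Step 2: fill(A) -> (A=9 B=2)
Step 3: fill(B) -> (A=9 B=10)
Step 4: empty(A) -> (A=0 B=10)
Step 5: fill(A) -> (A=9 B=10)
Step 6: empty(B) -> (A=9 B=0)

Answer: 9 0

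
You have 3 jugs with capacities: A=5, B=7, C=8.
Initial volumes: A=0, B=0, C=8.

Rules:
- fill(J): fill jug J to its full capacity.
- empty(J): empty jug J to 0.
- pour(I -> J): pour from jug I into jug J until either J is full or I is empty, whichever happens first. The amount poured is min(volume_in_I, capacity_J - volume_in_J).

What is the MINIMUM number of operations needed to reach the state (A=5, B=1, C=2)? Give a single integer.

BFS from (A=0, B=0, C=8). One shortest path:
  1. pour(C -> B) -> (A=0 B=7 C=1)
  2. pour(C -> A) -> (A=1 B=7 C=0)
  3. pour(B -> C) -> (A=1 B=0 C=7)
  4. pour(A -> B) -> (A=0 B=1 C=7)
  5. pour(C -> A) -> (A=5 B=1 C=2)
Reached target in 5 moves.

Answer: 5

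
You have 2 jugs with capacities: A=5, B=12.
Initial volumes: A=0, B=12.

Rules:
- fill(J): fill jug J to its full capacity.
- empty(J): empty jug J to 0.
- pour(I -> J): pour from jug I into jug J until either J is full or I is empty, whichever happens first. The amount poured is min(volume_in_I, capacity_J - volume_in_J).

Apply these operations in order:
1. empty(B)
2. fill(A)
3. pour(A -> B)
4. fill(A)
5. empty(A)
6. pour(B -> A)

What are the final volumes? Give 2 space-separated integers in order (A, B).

Answer: 5 0

Derivation:
Step 1: empty(B) -> (A=0 B=0)
Step 2: fill(A) -> (A=5 B=0)
Step 3: pour(A -> B) -> (A=0 B=5)
Step 4: fill(A) -> (A=5 B=5)
Step 5: empty(A) -> (A=0 B=5)
Step 6: pour(B -> A) -> (A=5 B=0)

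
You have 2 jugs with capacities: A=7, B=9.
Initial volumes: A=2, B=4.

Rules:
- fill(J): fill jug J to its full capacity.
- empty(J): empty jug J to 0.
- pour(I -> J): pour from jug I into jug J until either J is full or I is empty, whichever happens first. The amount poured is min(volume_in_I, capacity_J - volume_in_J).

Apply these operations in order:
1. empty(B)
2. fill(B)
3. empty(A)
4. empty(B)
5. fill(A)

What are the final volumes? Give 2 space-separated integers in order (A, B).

Step 1: empty(B) -> (A=2 B=0)
Step 2: fill(B) -> (A=2 B=9)
Step 3: empty(A) -> (A=0 B=9)
Step 4: empty(B) -> (A=0 B=0)
Step 5: fill(A) -> (A=7 B=0)

Answer: 7 0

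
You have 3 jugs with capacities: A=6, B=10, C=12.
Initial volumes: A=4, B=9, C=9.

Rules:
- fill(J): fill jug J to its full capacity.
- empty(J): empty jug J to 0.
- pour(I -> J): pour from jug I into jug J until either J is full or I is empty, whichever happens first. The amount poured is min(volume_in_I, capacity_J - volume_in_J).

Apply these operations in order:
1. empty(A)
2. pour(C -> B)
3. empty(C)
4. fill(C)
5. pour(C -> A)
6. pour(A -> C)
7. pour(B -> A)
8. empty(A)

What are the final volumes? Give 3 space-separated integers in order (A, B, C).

Answer: 0 4 12

Derivation:
Step 1: empty(A) -> (A=0 B=9 C=9)
Step 2: pour(C -> B) -> (A=0 B=10 C=8)
Step 3: empty(C) -> (A=0 B=10 C=0)
Step 4: fill(C) -> (A=0 B=10 C=12)
Step 5: pour(C -> A) -> (A=6 B=10 C=6)
Step 6: pour(A -> C) -> (A=0 B=10 C=12)
Step 7: pour(B -> A) -> (A=6 B=4 C=12)
Step 8: empty(A) -> (A=0 B=4 C=12)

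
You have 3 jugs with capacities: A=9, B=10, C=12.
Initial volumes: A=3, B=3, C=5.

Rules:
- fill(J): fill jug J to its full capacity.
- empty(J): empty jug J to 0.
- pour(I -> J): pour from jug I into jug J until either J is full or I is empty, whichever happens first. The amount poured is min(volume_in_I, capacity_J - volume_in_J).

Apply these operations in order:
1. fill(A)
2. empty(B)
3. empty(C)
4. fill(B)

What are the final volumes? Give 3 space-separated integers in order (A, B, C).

Step 1: fill(A) -> (A=9 B=3 C=5)
Step 2: empty(B) -> (A=9 B=0 C=5)
Step 3: empty(C) -> (A=9 B=0 C=0)
Step 4: fill(B) -> (A=9 B=10 C=0)

Answer: 9 10 0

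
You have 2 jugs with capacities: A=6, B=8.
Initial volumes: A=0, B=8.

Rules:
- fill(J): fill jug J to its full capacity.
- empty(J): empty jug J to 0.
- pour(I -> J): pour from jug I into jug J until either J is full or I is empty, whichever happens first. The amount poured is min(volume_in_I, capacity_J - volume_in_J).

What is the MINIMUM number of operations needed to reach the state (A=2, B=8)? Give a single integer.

Answer: 4

Derivation:
BFS from (A=0, B=8). One shortest path:
  1. pour(B -> A) -> (A=6 B=2)
  2. empty(A) -> (A=0 B=2)
  3. pour(B -> A) -> (A=2 B=0)
  4. fill(B) -> (A=2 B=8)
Reached target in 4 moves.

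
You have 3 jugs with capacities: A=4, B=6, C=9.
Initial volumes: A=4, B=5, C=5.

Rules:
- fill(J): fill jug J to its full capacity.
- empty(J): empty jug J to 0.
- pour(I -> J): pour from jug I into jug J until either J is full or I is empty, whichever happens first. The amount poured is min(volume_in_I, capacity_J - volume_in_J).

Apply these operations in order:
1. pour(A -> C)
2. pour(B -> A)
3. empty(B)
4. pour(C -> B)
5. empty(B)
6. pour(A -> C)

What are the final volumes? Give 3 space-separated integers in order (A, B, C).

Answer: 0 0 7

Derivation:
Step 1: pour(A -> C) -> (A=0 B=5 C=9)
Step 2: pour(B -> A) -> (A=4 B=1 C=9)
Step 3: empty(B) -> (A=4 B=0 C=9)
Step 4: pour(C -> B) -> (A=4 B=6 C=3)
Step 5: empty(B) -> (A=4 B=0 C=3)
Step 6: pour(A -> C) -> (A=0 B=0 C=7)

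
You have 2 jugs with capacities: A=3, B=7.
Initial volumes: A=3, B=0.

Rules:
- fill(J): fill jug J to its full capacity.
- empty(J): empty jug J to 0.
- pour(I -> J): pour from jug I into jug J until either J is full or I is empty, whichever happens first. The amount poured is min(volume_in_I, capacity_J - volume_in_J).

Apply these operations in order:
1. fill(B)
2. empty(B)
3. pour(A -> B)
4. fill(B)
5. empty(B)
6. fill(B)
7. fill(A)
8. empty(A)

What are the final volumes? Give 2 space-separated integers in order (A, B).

Step 1: fill(B) -> (A=3 B=7)
Step 2: empty(B) -> (A=3 B=0)
Step 3: pour(A -> B) -> (A=0 B=3)
Step 4: fill(B) -> (A=0 B=7)
Step 5: empty(B) -> (A=0 B=0)
Step 6: fill(B) -> (A=0 B=7)
Step 7: fill(A) -> (A=3 B=7)
Step 8: empty(A) -> (A=0 B=7)

Answer: 0 7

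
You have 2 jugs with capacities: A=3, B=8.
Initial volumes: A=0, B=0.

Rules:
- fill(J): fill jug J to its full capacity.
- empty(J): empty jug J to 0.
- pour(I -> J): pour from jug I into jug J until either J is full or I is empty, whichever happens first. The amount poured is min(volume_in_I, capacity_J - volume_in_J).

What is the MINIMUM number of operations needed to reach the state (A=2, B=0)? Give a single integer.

BFS from (A=0, B=0). One shortest path:
  1. fill(B) -> (A=0 B=8)
  2. pour(B -> A) -> (A=3 B=5)
  3. empty(A) -> (A=0 B=5)
  4. pour(B -> A) -> (A=3 B=2)
  5. empty(A) -> (A=0 B=2)
  6. pour(B -> A) -> (A=2 B=0)
Reached target in 6 moves.

Answer: 6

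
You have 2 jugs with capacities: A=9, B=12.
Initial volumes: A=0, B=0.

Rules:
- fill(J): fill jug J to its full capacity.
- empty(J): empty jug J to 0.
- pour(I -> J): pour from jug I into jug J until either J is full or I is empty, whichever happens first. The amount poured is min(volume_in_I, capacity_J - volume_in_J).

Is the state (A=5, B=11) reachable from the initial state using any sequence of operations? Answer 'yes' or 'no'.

BFS explored all 14 reachable states.
Reachable set includes: (0,0), (0,3), (0,6), (0,9), (0,12), (3,0), (3,12), (6,0), (6,12), (9,0), (9,3), (9,6) ...
Target (A=5, B=11) not in reachable set → no.

Answer: no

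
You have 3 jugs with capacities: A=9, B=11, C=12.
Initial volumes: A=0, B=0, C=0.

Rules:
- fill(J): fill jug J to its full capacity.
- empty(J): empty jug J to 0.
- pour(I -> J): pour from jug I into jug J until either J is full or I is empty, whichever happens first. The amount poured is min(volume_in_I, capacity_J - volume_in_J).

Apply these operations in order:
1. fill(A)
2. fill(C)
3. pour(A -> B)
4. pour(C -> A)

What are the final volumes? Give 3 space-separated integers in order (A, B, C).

Step 1: fill(A) -> (A=9 B=0 C=0)
Step 2: fill(C) -> (A=9 B=0 C=12)
Step 3: pour(A -> B) -> (A=0 B=9 C=12)
Step 4: pour(C -> A) -> (A=9 B=9 C=3)

Answer: 9 9 3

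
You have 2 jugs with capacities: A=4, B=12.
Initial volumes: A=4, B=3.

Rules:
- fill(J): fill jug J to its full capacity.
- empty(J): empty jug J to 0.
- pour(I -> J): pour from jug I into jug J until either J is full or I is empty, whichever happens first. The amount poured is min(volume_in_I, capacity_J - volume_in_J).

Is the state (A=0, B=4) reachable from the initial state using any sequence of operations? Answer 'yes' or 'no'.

BFS from (A=4, B=3):
  1. empty(B) -> (A=4 B=0)
  2. pour(A -> B) -> (A=0 B=4)
Target reached → yes.

Answer: yes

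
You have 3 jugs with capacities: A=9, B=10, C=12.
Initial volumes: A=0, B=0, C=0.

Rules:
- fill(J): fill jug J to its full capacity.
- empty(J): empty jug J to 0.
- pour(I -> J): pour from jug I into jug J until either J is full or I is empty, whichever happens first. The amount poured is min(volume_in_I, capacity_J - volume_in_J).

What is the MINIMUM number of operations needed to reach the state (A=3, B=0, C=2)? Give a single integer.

BFS from (A=0, B=0, C=0). One shortest path:
  1. fill(C) -> (A=0 B=0 C=12)
  2. pour(C -> A) -> (A=9 B=0 C=3)
  3. empty(A) -> (A=0 B=0 C=3)
  4. pour(C -> A) -> (A=3 B=0 C=0)
  5. fill(C) -> (A=3 B=0 C=12)
  6. pour(C -> B) -> (A=3 B=10 C=2)
  7. empty(B) -> (A=3 B=0 C=2)
Reached target in 7 moves.

Answer: 7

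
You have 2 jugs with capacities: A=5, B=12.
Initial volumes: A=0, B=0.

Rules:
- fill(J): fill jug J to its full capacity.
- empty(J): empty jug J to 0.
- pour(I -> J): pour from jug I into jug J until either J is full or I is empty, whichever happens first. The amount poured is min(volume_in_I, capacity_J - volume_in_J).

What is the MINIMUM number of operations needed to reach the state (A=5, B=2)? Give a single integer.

BFS from (A=0, B=0). One shortest path:
  1. fill(B) -> (A=0 B=12)
  2. pour(B -> A) -> (A=5 B=7)
  3. empty(A) -> (A=0 B=7)
  4. pour(B -> A) -> (A=5 B=2)
Reached target in 4 moves.

Answer: 4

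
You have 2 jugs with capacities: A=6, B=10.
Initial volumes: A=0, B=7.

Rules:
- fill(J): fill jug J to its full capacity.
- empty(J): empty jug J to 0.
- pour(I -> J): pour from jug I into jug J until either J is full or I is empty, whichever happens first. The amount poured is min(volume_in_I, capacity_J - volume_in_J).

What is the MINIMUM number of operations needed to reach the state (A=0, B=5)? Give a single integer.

Answer: 6

Derivation:
BFS from (A=0, B=7). One shortest path:
  1. pour(B -> A) -> (A=6 B=1)
  2. empty(A) -> (A=0 B=1)
  3. pour(B -> A) -> (A=1 B=0)
  4. fill(B) -> (A=1 B=10)
  5. pour(B -> A) -> (A=6 B=5)
  6. empty(A) -> (A=0 B=5)
Reached target in 6 moves.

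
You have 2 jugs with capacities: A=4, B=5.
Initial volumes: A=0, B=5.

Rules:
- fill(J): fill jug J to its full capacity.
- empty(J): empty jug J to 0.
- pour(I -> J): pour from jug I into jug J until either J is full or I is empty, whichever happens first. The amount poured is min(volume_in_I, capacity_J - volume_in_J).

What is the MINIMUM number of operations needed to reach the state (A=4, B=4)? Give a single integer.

BFS from (A=0, B=5). One shortest path:
  1. fill(A) -> (A=4 B=5)
  2. empty(B) -> (A=4 B=0)
  3. pour(A -> B) -> (A=0 B=4)
  4. fill(A) -> (A=4 B=4)
Reached target in 4 moves.

Answer: 4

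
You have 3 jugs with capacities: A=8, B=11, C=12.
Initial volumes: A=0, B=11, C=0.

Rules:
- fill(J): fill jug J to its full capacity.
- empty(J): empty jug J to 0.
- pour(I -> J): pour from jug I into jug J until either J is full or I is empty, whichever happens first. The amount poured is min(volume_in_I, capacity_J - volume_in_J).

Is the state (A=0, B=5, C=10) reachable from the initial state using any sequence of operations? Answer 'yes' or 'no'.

Answer: yes

Derivation:
BFS from (A=0, B=11, C=0):
  1. fill(A) -> (A=8 B=11 C=0)
  2. pour(B -> C) -> (A=8 B=0 C=11)
  3. pour(A -> B) -> (A=0 B=8 C=11)
  4. fill(A) -> (A=8 B=8 C=11)
  5. pour(A -> B) -> (A=5 B=11 C=11)
  6. pour(B -> C) -> (A=5 B=10 C=12)
  7. empty(C) -> (A=5 B=10 C=0)
  8. pour(B -> C) -> (A=5 B=0 C=10)
  9. pour(A -> B) -> (A=0 B=5 C=10)
Target reached → yes.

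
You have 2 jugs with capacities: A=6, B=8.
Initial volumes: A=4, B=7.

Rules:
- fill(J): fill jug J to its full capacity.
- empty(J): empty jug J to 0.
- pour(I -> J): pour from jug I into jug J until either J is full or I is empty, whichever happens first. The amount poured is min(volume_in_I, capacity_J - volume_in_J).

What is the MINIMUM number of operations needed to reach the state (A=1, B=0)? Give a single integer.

Answer: 4

Derivation:
BFS from (A=4, B=7). One shortest path:
  1. empty(A) -> (A=0 B=7)
  2. pour(B -> A) -> (A=6 B=1)
  3. empty(A) -> (A=0 B=1)
  4. pour(B -> A) -> (A=1 B=0)
Reached target in 4 moves.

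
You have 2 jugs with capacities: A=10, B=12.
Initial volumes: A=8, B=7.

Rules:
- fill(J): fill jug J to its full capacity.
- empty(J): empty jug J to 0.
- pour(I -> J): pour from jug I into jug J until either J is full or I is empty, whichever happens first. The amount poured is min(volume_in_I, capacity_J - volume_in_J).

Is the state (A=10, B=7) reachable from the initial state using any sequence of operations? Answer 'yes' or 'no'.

BFS from (A=8, B=7):
  1. fill(A) -> (A=10 B=7)
Target reached → yes.

Answer: yes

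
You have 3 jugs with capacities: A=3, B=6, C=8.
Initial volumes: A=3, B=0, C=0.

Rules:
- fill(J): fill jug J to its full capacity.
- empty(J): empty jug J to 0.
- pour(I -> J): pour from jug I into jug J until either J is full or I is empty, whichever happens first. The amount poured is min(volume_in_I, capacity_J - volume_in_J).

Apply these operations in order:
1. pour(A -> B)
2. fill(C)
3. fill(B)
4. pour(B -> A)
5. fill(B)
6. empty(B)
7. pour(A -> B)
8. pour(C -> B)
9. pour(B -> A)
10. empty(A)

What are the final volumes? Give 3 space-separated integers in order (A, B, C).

Step 1: pour(A -> B) -> (A=0 B=3 C=0)
Step 2: fill(C) -> (A=0 B=3 C=8)
Step 3: fill(B) -> (A=0 B=6 C=8)
Step 4: pour(B -> A) -> (A=3 B=3 C=8)
Step 5: fill(B) -> (A=3 B=6 C=8)
Step 6: empty(B) -> (A=3 B=0 C=8)
Step 7: pour(A -> B) -> (A=0 B=3 C=8)
Step 8: pour(C -> B) -> (A=0 B=6 C=5)
Step 9: pour(B -> A) -> (A=3 B=3 C=5)
Step 10: empty(A) -> (A=0 B=3 C=5)

Answer: 0 3 5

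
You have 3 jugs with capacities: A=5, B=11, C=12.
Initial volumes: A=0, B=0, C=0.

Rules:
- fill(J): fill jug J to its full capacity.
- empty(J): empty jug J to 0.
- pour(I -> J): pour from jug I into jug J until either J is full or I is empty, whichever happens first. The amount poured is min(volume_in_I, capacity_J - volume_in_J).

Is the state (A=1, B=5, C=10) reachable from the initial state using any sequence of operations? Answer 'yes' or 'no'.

Answer: no

Derivation:
BFS explored all 496 reachable states.
Reachable set includes: (0,0,0), (0,0,1), (0,0,2), (0,0,3), (0,0,4), (0,0,5), (0,0,6), (0,0,7), (0,0,8), (0,0,9), (0,0,10), (0,0,11) ...
Target (A=1, B=5, C=10) not in reachable set → no.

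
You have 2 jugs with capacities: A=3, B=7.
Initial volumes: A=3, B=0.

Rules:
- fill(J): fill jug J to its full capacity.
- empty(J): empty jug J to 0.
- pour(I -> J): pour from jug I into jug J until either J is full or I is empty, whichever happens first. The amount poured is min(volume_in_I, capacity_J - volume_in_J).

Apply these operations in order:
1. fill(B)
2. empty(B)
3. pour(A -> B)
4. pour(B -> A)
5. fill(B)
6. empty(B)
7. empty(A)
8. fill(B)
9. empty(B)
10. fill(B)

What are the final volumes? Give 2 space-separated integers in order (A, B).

Step 1: fill(B) -> (A=3 B=7)
Step 2: empty(B) -> (A=3 B=0)
Step 3: pour(A -> B) -> (A=0 B=3)
Step 4: pour(B -> A) -> (A=3 B=0)
Step 5: fill(B) -> (A=3 B=7)
Step 6: empty(B) -> (A=3 B=0)
Step 7: empty(A) -> (A=0 B=0)
Step 8: fill(B) -> (A=0 B=7)
Step 9: empty(B) -> (A=0 B=0)
Step 10: fill(B) -> (A=0 B=7)

Answer: 0 7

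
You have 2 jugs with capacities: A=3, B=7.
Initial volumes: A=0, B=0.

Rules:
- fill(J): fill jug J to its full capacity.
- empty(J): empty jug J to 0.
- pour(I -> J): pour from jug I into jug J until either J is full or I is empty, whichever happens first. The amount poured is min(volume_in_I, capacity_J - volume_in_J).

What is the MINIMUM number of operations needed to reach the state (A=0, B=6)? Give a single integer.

Answer: 4

Derivation:
BFS from (A=0, B=0). One shortest path:
  1. fill(A) -> (A=3 B=0)
  2. pour(A -> B) -> (A=0 B=3)
  3. fill(A) -> (A=3 B=3)
  4. pour(A -> B) -> (A=0 B=6)
Reached target in 4 moves.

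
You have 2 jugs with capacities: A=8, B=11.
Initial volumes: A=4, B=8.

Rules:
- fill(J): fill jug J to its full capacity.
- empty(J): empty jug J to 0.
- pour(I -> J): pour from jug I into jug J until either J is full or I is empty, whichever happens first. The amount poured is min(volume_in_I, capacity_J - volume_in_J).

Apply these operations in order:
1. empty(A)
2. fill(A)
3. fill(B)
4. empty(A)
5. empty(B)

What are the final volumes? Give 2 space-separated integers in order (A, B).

Answer: 0 0

Derivation:
Step 1: empty(A) -> (A=0 B=8)
Step 2: fill(A) -> (A=8 B=8)
Step 3: fill(B) -> (A=8 B=11)
Step 4: empty(A) -> (A=0 B=11)
Step 5: empty(B) -> (A=0 B=0)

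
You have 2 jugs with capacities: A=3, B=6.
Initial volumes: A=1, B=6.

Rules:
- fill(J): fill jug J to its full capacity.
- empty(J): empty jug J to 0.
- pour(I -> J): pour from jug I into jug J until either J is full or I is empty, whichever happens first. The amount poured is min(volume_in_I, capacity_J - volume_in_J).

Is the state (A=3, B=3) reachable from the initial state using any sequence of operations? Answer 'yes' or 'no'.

BFS from (A=1, B=6):
  1. empty(A) -> (A=0 B=6)
  2. pour(B -> A) -> (A=3 B=3)
Target reached → yes.

Answer: yes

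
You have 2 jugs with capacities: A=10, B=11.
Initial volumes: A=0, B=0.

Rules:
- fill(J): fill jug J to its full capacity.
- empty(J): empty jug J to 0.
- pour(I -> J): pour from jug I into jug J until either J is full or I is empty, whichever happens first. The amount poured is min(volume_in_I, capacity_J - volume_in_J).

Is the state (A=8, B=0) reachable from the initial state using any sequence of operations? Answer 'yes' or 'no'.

BFS from (A=0, B=0):
  1. fill(A) -> (A=10 B=0)
  2. pour(A -> B) -> (A=0 B=10)
  3. fill(A) -> (A=10 B=10)
  4. pour(A -> B) -> (A=9 B=11)
  5. empty(B) -> (A=9 B=0)
  6. pour(A -> B) -> (A=0 B=9)
  7. fill(A) -> (A=10 B=9)
  8. pour(A -> B) -> (A=8 B=11)
  9. empty(B) -> (A=8 B=0)
Target reached → yes.

Answer: yes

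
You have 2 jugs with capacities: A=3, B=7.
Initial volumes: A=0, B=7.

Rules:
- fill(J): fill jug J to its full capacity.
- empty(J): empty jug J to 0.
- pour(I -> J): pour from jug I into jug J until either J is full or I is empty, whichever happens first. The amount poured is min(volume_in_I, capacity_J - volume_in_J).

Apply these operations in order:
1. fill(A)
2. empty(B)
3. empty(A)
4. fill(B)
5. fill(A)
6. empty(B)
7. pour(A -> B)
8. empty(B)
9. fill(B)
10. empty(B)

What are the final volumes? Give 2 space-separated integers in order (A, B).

Step 1: fill(A) -> (A=3 B=7)
Step 2: empty(B) -> (A=3 B=0)
Step 3: empty(A) -> (A=0 B=0)
Step 4: fill(B) -> (A=0 B=7)
Step 5: fill(A) -> (A=3 B=7)
Step 6: empty(B) -> (A=3 B=0)
Step 7: pour(A -> B) -> (A=0 B=3)
Step 8: empty(B) -> (A=0 B=0)
Step 9: fill(B) -> (A=0 B=7)
Step 10: empty(B) -> (A=0 B=0)

Answer: 0 0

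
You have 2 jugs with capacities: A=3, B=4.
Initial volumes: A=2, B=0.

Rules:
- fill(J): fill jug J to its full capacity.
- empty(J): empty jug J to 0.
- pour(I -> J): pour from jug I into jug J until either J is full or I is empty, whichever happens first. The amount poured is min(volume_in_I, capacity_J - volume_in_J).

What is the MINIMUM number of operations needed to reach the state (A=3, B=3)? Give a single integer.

Answer: 2

Derivation:
BFS from (A=2, B=0). One shortest path:
  1. fill(B) -> (A=2 B=4)
  2. pour(B -> A) -> (A=3 B=3)
Reached target in 2 moves.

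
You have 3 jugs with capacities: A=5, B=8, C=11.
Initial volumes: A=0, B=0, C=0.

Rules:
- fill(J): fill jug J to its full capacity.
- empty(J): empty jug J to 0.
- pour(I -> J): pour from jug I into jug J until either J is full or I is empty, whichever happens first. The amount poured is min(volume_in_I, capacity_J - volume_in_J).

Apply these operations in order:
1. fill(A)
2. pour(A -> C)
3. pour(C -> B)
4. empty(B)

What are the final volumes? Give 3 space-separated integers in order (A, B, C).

Step 1: fill(A) -> (A=5 B=0 C=0)
Step 2: pour(A -> C) -> (A=0 B=0 C=5)
Step 3: pour(C -> B) -> (A=0 B=5 C=0)
Step 4: empty(B) -> (A=0 B=0 C=0)

Answer: 0 0 0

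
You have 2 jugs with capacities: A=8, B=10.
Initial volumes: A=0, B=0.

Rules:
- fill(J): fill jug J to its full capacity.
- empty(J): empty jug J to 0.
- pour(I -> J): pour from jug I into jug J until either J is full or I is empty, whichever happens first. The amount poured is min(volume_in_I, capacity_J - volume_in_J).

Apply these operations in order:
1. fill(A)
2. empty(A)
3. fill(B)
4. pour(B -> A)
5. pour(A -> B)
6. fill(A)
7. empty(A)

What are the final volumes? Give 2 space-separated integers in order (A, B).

Answer: 0 10

Derivation:
Step 1: fill(A) -> (A=8 B=0)
Step 2: empty(A) -> (A=0 B=0)
Step 3: fill(B) -> (A=0 B=10)
Step 4: pour(B -> A) -> (A=8 B=2)
Step 5: pour(A -> B) -> (A=0 B=10)
Step 6: fill(A) -> (A=8 B=10)
Step 7: empty(A) -> (A=0 B=10)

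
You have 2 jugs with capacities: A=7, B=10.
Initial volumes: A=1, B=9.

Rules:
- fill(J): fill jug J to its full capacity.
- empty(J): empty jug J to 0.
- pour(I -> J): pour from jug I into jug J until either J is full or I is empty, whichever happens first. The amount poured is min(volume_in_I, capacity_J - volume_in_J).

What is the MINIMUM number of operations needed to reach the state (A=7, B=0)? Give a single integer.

BFS from (A=1, B=9). One shortest path:
  1. fill(A) -> (A=7 B=9)
  2. empty(B) -> (A=7 B=0)
Reached target in 2 moves.

Answer: 2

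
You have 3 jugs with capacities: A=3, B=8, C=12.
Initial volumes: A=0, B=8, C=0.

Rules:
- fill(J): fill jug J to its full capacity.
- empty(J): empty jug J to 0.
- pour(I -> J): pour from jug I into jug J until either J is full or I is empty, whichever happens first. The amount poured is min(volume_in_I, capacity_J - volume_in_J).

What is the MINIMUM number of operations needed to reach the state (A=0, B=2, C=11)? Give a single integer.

BFS from (A=0, B=8, C=0). One shortest path:
  1. pour(B -> C) -> (A=0 B=0 C=8)
  2. fill(B) -> (A=0 B=8 C=8)
  3. pour(B -> A) -> (A=3 B=5 C=8)
  4. empty(A) -> (A=0 B=5 C=8)
  5. pour(B -> A) -> (A=3 B=2 C=8)
  6. pour(A -> C) -> (A=0 B=2 C=11)
Reached target in 6 moves.

Answer: 6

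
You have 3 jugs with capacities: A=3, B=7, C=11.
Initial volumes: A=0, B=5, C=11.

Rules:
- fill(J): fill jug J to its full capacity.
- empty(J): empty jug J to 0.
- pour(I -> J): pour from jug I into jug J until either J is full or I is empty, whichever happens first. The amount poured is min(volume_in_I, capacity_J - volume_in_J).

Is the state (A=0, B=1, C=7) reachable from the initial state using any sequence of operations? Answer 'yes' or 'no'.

BFS from (A=0, B=5, C=11):
  1. fill(A) -> (A=3 B=5 C=11)
  2. empty(C) -> (A=3 B=5 C=0)
  3. pour(A -> B) -> (A=1 B=7 C=0)
  4. pour(B -> C) -> (A=1 B=0 C=7)
  5. pour(A -> B) -> (A=0 B=1 C=7)
Target reached → yes.

Answer: yes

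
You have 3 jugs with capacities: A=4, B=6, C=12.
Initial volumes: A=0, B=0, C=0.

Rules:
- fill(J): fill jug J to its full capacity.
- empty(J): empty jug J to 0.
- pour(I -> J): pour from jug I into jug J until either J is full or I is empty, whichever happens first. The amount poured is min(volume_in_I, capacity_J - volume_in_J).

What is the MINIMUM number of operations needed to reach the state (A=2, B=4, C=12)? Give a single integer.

Answer: 6

Derivation:
BFS from (A=0, B=0, C=0). One shortest path:
  1. fill(B) -> (A=0 B=6 C=0)
  2. pour(B -> A) -> (A=4 B=2 C=0)
  3. pour(A -> C) -> (A=0 B=2 C=4)
  4. pour(B -> A) -> (A=2 B=0 C=4)
  5. pour(C -> B) -> (A=2 B=4 C=0)
  6. fill(C) -> (A=2 B=4 C=12)
Reached target in 6 moves.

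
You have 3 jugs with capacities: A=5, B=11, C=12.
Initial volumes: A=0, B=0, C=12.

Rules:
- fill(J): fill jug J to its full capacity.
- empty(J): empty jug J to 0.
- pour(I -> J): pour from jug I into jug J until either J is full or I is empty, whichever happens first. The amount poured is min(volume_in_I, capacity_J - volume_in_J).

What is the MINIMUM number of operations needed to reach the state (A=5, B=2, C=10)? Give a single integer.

BFS from (A=0, B=0, C=12). One shortest path:
  1. pour(C -> A) -> (A=5 B=0 C=7)
  2. pour(C -> B) -> (A=5 B=7 C=0)
  3. pour(A -> C) -> (A=0 B=7 C=5)
  4. fill(A) -> (A=5 B=7 C=5)
  5. pour(A -> C) -> (A=0 B=7 C=10)
  6. pour(B -> A) -> (A=5 B=2 C=10)
Reached target in 6 moves.

Answer: 6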